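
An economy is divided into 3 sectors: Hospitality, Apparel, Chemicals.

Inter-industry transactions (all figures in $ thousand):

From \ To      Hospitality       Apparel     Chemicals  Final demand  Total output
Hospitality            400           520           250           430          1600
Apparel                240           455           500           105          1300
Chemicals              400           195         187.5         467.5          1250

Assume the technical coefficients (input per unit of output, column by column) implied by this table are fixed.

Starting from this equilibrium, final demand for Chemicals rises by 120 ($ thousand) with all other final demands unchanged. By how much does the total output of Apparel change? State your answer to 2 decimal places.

Technical coefficients a_ij = z_ij / X_j:
  a_11 = 400/1600 = 0.25, a_21 = 240/1600 = 0.15, a_31 = 400/1600 = 0.25
  a_12 = 520/1300 = 0.40, a_22 = 455/1300 = 0.35, a_32 = 195/1300 = 0.15
  a_13 = 250/1250 = 0.20, a_23 = 500/1250 = 0.40, a_33 = 187.5/1250 = 0.15
I − A =
  [   0.75    -0.40    -0.20]
  [  -0.15     0.65    -0.40]
  [  -0.25    -0.15     0.85]
Cofactors of I−A, C_ij = (−1)^(i+j)·(minor ij) (rows/columns in the sector order above):
  C_11 = (0.65)(0.85) − (-0.40)(-0.15) = 0.4925
  C_12 = −[(-0.15)(0.85) − (-0.40)(-0.25)] = 0.2275
  C_13 = (-0.15)(-0.15) − (0.65)(-0.25) = 0.1850
  C_21 = −[(-0.40)(0.85) − (-0.20)(-0.15)] = 0.3700
  C_22 = (0.75)(0.85) − (-0.20)(-0.25) = 0.5875
  C_23 = −[(0.75)(-0.15) − (-0.40)(-0.25)] = 0.2125
  C_31 = (-0.40)(-0.40) − (-0.20)(0.65) = 0.2900
  C_32 = −[(0.75)(-0.40) − (-0.20)(-0.15)] = 0.3300
  C_33 = (0.75)(0.65) − (-0.40)(-0.15) = 0.4275
det(I−A) = Σ_j (I−A)_1j·C_1j = (0.75)(0.4925) + (-0.40)(0.2275) + (-0.20)(0.1850) = 0.241375
adj(I−A) = Cᵀ =
  [ 0.4925   0.3700   0.2900]
  [ 0.2275   0.5875   0.3300]
  [ 0.1850   0.2125   0.4275]
(I − A)⁻¹ = adj(I−A) / det(I−A) ≈
  [   2.0404     1.5329     1.2015]
  [   0.9425     2.4340     1.3672]
  [   0.7664     0.8804     1.7711]
Δx = (I − A)⁻¹ Δd with Δd having +120 in the Chemicals component and 0 elsewhere.
So Δx_2 = L_23 · (+120), where L_23 = adj(I−A)_23 / det(I−A) = 0.3300 / 0.241375.
Δx_2 = 0.3300 × (+120) / 0.241375 = 39.60 / 0.241375 ≈ 164.06.

Δx_2 = 164.06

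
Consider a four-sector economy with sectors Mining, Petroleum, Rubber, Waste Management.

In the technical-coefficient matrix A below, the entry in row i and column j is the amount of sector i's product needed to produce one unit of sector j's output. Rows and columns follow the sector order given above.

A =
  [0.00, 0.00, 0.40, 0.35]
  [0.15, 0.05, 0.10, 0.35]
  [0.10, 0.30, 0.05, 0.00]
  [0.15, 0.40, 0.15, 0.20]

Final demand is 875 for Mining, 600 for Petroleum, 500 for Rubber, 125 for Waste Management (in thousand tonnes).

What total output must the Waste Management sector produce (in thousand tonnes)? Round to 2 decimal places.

I − A =
  [   1.00     0.00    -0.40    -0.35]
  [  -0.15     0.95    -0.10    -0.35]
  [  -0.10    -0.30     0.95     0.00]
  [  -0.15    -0.40    -0.15     0.80]
Compute the cofactors C_ij = (−1)^(i+j)·(3×3 minor ij) of I−A; the adjugate is their transpose:
adj(I−A) = Cᵀ =
  [ 0.549250   0.244750   0.311875   0.347375]
  [ 0.177125   0.672875   0.204125   0.371875]
  [ 0.113750   0.238250   0.549125   0.154000]
  [ 0.212875   0.427000   0.263500   0.816500]
det(I−A) = Σ_j (I−A)_1j·C_1j = (1.00)(0.549250) + (0.00)(0.177125) + (-0.40)(0.113750) + (-0.35)(0.212875) = 0.42924375
(I − A)⁻¹ = adj(I−A) / det(I−A) ≈
  [   1.2796     0.5702     0.7266     0.8093]
  [   0.4126     1.5676     0.4755     0.8663]
  [   0.2650     0.5550     1.2793     0.3588]
  [   0.4959     0.9948     0.6139     1.9022]
x = (I − A)⁻¹ d = adj(I−A)·d / det(I−A), with det(I−A) = 0.42924375:
  x_M = (0.549250·875 + 0.244750·600 + 0.311875·500 + 0.347375·125) / 0.42924375 = 826.803125 / 0.42924375 ≈ 1926.19
  x_P = (0.177125·875 + 0.672875·600 + 0.204125·500 + 0.371875·125) / 0.42924375 = 707.25625 / 0.42924375 ≈ 1647.68
  x_R = (0.113750·875 + 0.238250·600 + 0.549125·500 + 0.154000·125) / 0.42924375 = 536.29375 / 0.42924375 ≈ 1249.39
  x_W = (0.212875·875 + 0.427000·600 + 0.263500·500 + 0.816500·125) / 0.42924375 = 676.278125 / 0.42924375 ≈ 1575.51

x_W = 1575.51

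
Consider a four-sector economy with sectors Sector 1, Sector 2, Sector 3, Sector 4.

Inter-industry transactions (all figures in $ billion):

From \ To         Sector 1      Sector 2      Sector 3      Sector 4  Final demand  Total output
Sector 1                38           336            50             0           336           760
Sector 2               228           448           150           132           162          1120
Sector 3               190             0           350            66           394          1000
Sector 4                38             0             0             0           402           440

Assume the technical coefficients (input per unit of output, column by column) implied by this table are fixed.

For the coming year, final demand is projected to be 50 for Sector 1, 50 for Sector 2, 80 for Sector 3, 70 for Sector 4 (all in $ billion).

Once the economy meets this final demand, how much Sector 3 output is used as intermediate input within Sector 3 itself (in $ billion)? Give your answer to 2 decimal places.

z_33 = 67.93

Technical coefficients a_ij = z_ij / X_j:
  a_11 = 38/760 = 0.05, a_21 = 228/760 = 0.30, a_31 = 190/760 = 0.25, a_41 = 38/760 = 0.05
  a_12 = 336/1120 = 0.30, a_22 = 448/1120 = 0.40, a_32 = 0/1120 = 0.00, a_42 = 0/1120 = 0.00
  a_13 = 50/1000 = 0.05, a_23 = 150/1000 = 0.15, a_33 = 350/1000 = 0.35, a_43 = 0/1000 = 0.00
  a_14 = 0/440 = 0.00, a_24 = 132/440 = 0.30, a_34 = 66/440 = 0.15, a_44 = 0/440 = 0.00
I − A =
  [   0.95    -0.30    -0.05     0.00]
  [  -0.30     0.60    -0.15    -0.30]
  [  -0.25     0.00     0.65    -0.15]
  [  -0.05     0.00     0.00     1.00]
Compute the cofactors C_ij = (−1)^(i+j)·(3×3 minor ij) of I−A; the adjugate is their transpose:
adj(I−A) = Cᵀ =
  [ 0.390000   0.195000   0.075000   0.069750]
  [ 0.243375   0.604625   0.158250   0.205125]
  [ 0.154500   0.077250   0.475500   0.094500]
  [ 0.019500   0.009750   0.003750   0.293250]
det(I−A) = Σ_j (I−A)_1j·C_1j = (0.95)(0.390000) + (-0.30)(0.243375) + (-0.05)(0.154500) + (0.00)(0.019500) = 0.2897625
(I − A)⁻¹ = adj(I−A) / det(I−A) ≈
  [   1.3459     0.6730     0.2588     0.2407]
  [   0.8399     2.0866     0.5461     0.7079]
  [   0.5332     0.2666     1.6410     0.3261]
  [   0.0673     0.0336     0.0129     1.0120]
First solve x = (I − A)⁻¹ d = adj(I−A)·d / det(I−A); in particular x_3 = (0.154500·50 + 0.077250·50 + 0.475500·80 + 0.094500·70) / 0.2897625 = 56.2425 / 0.2897625 ≈ 194.0986.
Intermediate flow from 3 to 3: z_33 = a_33 · x_3 = 0.35 × 56.2425 / 0.2897625 = 19.684875 / 0.2897625 ≈ 67.93.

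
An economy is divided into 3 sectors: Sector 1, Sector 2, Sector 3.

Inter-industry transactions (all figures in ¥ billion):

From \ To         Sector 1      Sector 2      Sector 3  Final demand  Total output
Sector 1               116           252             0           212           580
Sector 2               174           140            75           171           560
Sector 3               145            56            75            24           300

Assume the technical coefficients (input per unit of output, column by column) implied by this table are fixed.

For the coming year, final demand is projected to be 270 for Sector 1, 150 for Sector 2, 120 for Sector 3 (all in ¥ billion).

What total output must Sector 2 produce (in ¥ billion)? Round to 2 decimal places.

Technical coefficients a_ij = z_ij / X_j:
  a_11 = 116/580 = 0.20, a_21 = 174/580 = 0.30, a_31 = 145/580 = 0.25
  a_12 = 252/560 = 0.45, a_22 = 140/560 = 0.25, a_32 = 56/560 = 0.10
  a_13 = 0/300 = 0.00, a_23 = 75/300 = 0.25, a_33 = 75/300 = 0.25
I − A =
  [   0.80    -0.45     0.00]
  [  -0.30     0.75    -0.25]
  [  -0.25    -0.10     0.75]
Cofactors of I−A, C_ij = (−1)^(i+j)·(minor ij) (rows/columns in the sector order above):
  C_11 = (0.75)(0.75) − (-0.25)(-0.10) = 0.5375
  C_12 = −[(-0.30)(0.75) − (-0.25)(-0.25)] = 0.2875
  C_13 = (-0.30)(-0.10) − (0.75)(-0.25) = 0.2175
  C_21 = −[(-0.45)(0.75) − (0.00)(-0.10)] = 0.3375
  C_22 = (0.80)(0.75) − (0.00)(-0.25) = 0.6000
  C_23 = −[(0.80)(-0.10) − (-0.45)(-0.25)] = 0.1925
  C_31 = (-0.45)(-0.25) − (0.00)(0.75) = 0.1125
  C_32 = −[(0.80)(-0.25) − (0.00)(-0.30)] = 0.2000
  C_33 = (0.80)(0.75) − (-0.45)(-0.30) = 0.4650
det(I−A) = Σ_j (I−A)_1j·C_1j = (0.80)(0.5375) + (-0.45)(0.2875) + (0.00)(0.2175) = 0.300625
adj(I−A) = Cᵀ =
  [ 0.5375   0.3375   0.1125]
  [ 0.2875   0.6000   0.2000]
  [ 0.2175   0.1925   0.4650]
(I − A)⁻¹ = adj(I−A) / det(I−A) ≈
  [   1.7879     1.1227     0.3742]
  [   0.9563     1.9958     0.6653]
  [   0.7235     0.6403     1.5468]
x = (I − A)⁻¹ d = adj(I−A)·d / det(I−A), with det(I−A) = 0.300625:
  x_1 = (0.5375·270 + 0.3375·150 + 0.1125·120) / 0.300625 = 209.25 / 0.300625 ≈ 696.05
  x_2 = (0.2875·270 + 0.6000·150 + 0.2000·120) / 0.300625 = 191.625 / 0.300625 ≈ 637.42
  x_3 = (0.2175·270 + 0.1925·150 + 0.4650·120) / 0.300625 = 143.40 / 0.300625 ≈ 477.01

x_2 = 637.42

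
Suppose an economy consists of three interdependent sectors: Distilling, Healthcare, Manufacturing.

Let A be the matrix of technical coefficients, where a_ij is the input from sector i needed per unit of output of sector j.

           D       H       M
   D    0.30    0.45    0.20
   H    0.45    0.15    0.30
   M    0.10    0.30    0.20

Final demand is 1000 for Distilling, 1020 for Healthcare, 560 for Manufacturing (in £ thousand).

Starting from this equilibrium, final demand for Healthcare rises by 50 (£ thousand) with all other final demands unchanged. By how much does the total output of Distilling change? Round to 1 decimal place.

I − A =
  [   0.70    -0.45    -0.20]
  [  -0.45     0.85    -0.30]
  [  -0.10    -0.30     0.80]
Cofactors of I−A, C_ij = (−1)^(i+j)·(minor ij) (rows/columns in the sector order above):
  C_11 = (0.85)(0.80) − (-0.30)(-0.30) = 0.5900
  C_12 = −[(-0.45)(0.80) − (-0.30)(-0.10)] = 0.3900
  C_13 = (-0.45)(-0.30) − (0.85)(-0.10) = 0.2200
  C_21 = −[(-0.45)(0.80) − (-0.20)(-0.30)] = 0.4200
  C_22 = (0.70)(0.80) − (-0.20)(-0.10) = 0.5400
  C_23 = −[(0.70)(-0.30) − (-0.45)(-0.10)] = 0.2550
  C_31 = (-0.45)(-0.30) − (-0.20)(0.85) = 0.3050
  C_32 = −[(0.70)(-0.30) − (-0.20)(-0.45)] = 0.3000
  C_33 = (0.70)(0.85) − (-0.45)(-0.45) = 0.3925
det(I−A) = Σ_j (I−A)_1j·C_1j = (0.70)(0.5900) + (-0.45)(0.3900) + (-0.20)(0.2200) = 0.1935
adj(I−A) = Cᵀ =
  [ 0.5900   0.4200   0.3050]
  [ 0.3900   0.5400   0.3000]
  [ 0.2200   0.2550   0.3925]
(I − A)⁻¹ = adj(I−A) / det(I−A) ≈
  [   3.0491     2.1705     1.5762]
  [   2.0155     2.7907     1.5504]
  [   1.1370     1.3178     2.0284]
Δx = (I − A)⁻¹ Δd with Δd having +50 in the Healthcare component and 0 elsewhere.
So Δx_D = L_DH · (+50), where L_DH = adj(I−A)_DH / det(I−A) = 0.4200 / 0.1935.
Δx_D = 0.4200 × (+50) / 0.1935 = 21.00 / 0.1935 ≈ 108.5.

Δx_D = 108.5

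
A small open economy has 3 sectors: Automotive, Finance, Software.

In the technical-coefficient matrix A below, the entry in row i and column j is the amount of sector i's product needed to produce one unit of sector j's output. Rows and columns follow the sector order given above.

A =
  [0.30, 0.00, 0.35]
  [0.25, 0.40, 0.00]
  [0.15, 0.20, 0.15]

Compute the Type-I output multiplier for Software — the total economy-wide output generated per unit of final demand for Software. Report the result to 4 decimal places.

m_S = 2.3295

I − A =
  [   0.70     0.00    -0.35]
  [  -0.25     0.60     0.00]
  [  -0.15    -0.20     0.85]
Cofactors of I−A, C_ij = (−1)^(i+j)·(minor ij) (rows/columns in the sector order above):
  C_11 = (0.60)(0.85) − (0.00)(-0.20) = 0.5100
  C_12 = −[(-0.25)(0.85) − (0.00)(-0.15)] = 0.2125
  C_13 = (-0.25)(-0.20) − (0.60)(-0.15) = 0.1400
  C_21 = −[(0.00)(0.85) − (-0.35)(-0.20)] = 0.0700
  C_22 = (0.70)(0.85) − (-0.35)(-0.15) = 0.5425
  C_23 = −[(0.70)(-0.20) − (0.00)(-0.15)] = 0.1400
  C_31 = (0.00)(0.00) − (-0.35)(0.60) = 0.2100
  C_32 = −[(0.70)(0.00) − (-0.35)(-0.25)] = 0.0875
  C_33 = (0.70)(0.60) − (0.00)(-0.25) = 0.4200
det(I−A) = Σ_j (I−A)_1j·C_1j = (0.70)(0.5100) + (0.00)(0.2125) + (-0.35)(0.1400) = 0.3080
adj(I−A) = Cᵀ =
  [ 0.5100   0.0700   0.2100]
  [ 0.2125   0.5425   0.0875]
  [ 0.1400   0.1400   0.4200]
(I − A)⁻¹ = adj(I−A) / det(I−A) ≈
  [   1.65584     0.22727     0.68182]
  [   0.68994     1.76136     0.28409]
  [   0.45455     0.45455     1.36364]
The output multiplier for sector j is the column-j sum of the Leontief inverse (I − A)⁻¹ = adj(I−A) / det(I−A).
Column S of adj(I−A): (0.2100, 0.0875, 0.4200); det(I−A) = 0.3080.
m_S = (0.2100 + 0.0875 + 0.4200) / 0.3080 = 0.7175 / 0.3080 ≈ 2.3295.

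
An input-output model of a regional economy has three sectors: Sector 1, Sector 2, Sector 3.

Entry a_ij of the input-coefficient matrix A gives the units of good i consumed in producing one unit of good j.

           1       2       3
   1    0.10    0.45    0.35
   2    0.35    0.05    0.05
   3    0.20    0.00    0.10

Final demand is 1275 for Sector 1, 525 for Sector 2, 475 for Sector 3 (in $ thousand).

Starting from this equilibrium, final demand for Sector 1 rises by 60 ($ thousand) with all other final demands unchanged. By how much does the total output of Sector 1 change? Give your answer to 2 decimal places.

I − A =
  [   0.90    -0.45    -0.35]
  [  -0.35     0.95    -0.05]
  [  -0.20     0.00     0.90]
Cofactors of I−A, C_ij = (−1)^(i+j)·(minor ij) (rows/columns in the sector order above):
  C_11 = (0.95)(0.90) − (-0.05)(0.00) = 0.8550
  C_12 = −[(-0.35)(0.90) − (-0.05)(-0.20)] = 0.3250
  C_13 = (-0.35)(0.00) − (0.95)(-0.20) = 0.1900
  C_21 = −[(-0.45)(0.90) − (-0.35)(0.00)] = 0.4050
  C_22 = (0.90)(0.90) − (-0.35)(-0.20) = 0.7400
  C_23 = −[(0.90)(0.00) − (-0.45)(-0.20)] = 0.0900
  C_31 = (-0.45)(-0.05) − (-0.35)(0.95) = 0.3550
  C_32 = −[(0.90)(-0.05) − (-0.35)(-0.35)] = 0.1675
  C_33 = (0.90)(0.95) − (-0.45)(-0.35) = 0.6975
det(I−A) = Σ_j (I−A)_1j·C_1j = (0.90)(0.8550) + (-0.45)(0.3250) + (-0.35)(0.1900) = 0.55675
adj(I−A) = Cᵀ =
  [ 0.8550   0.4050   0.3550]
  [ 0.3250   0.7400   0.1675]
  [ 0.1900   0.0900   0.6975]
(I − A)⁻¹ = adj(I−A) / det(I−A) ≈
  [   1.5357     0.7274     0.6376]
  [   0.5837     1.3291     0.3009]
  [   0.3413     0.1617     1.2528]
Δx = (I − A)⁻¹ Δd with Δd having +60 in the Sector 1 component and 0 elsewhere.
So Δx_1 = L_11 · (+60), where L_11 = adj(I−A)_11 / det(I−A) = 0.8550 / 0.55675.
Δx_1 = 0.8550 × (+60) / 0.55675 = 51.30 / 0.55675 ≈ 92.14.

Δx_1 = 92.14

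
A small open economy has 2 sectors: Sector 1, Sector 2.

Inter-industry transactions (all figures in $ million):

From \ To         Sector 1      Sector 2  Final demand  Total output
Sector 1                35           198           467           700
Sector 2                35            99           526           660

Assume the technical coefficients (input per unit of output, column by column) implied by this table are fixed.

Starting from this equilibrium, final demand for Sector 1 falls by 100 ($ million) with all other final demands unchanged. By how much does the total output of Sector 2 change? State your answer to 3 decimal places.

Technical coefficients a_ij = z_ij / X_j:
  a_11 = 35/700 = 0.05, a_21 = 35/700 = 0.05
  a_12 = 198/660 = 0.30, a_22 = 99/660 = 0.15
I − A =
  [   0.95    -0.30]
  [  -0.05     0.85]
det(I−A) = (0.95)(0.85) − (-0.30)(-0.05) = 0.7925
adj(I−A) = [[0.85, 0.30], [0.05, 0.95]]
(I − A)⁻¹ = adj(I−A) / det(I−A) ≈
  [   1.0726     0.3785]
  [   0.0631     1.1987]
Δx = (I − A)⁻¹ Δd with Δd having -100 in the Sector 1 component and 0 elsewhere.
So Δx_2 = L_21 · (-100), where L_21 = adj(I−A)_21 / det(I−A) = 0.05 / 0.7925.
Δx_2 = 0.05 × (-100) / 0.7925 = -5.00 / 0.7925 ≈ -6.309.

Δx_2 = -6.309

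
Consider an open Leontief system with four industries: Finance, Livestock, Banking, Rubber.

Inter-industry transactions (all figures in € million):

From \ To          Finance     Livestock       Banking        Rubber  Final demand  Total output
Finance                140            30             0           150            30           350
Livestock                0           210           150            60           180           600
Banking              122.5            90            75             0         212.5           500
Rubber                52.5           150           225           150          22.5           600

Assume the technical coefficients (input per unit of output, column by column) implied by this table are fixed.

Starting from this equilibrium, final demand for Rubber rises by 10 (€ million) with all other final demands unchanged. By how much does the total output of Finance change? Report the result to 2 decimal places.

Technical coefficients a_ij = z_ij / X_j:
  a_FF = 140/350 = 0.40, a_LF = 0/350 = 0.00, a_BF = 122.5/350 = 0.35, a_RF = 52.5/350 = 0.15
  a_FL = 30/600 = 0.05, a_LL = 210/600 = 0.35, a_BL = 90/600 = 0.15, a_RL = 150/600 = 0.25
  a_FB = 0/500 = 0.00, a_LB = 150/500 = 0.30, a_BB = 75/500 = 0.15, a_RB = 225/500 = 0.45
  a_FR = 150/600 = 0.25, a_LR = 60/600 = 0.10, a_BR = 0/600 = 0.00, a_RR = 150/600 = 0.25
I − A =
  [   0.60    -0.05     0.00    -0.25]
  [   0.00     0.65    -0.30    -0.10]
  [  -0.35    -0.15     0.85     0.00]
  [  -0.15    -0.25    -0.45     0.75]
Compute the cofactors C_ij = (−1)^(i+j)·(3×3 minor ij) of I−A; the adjugate is their transpose:
adj(I−A) = Cᵀ =
  [ 0.352625   0.101875   0.105375   0.131125]
  [ 0.107250   0.311250   0.150750   0.077250]
  [ 0.164125   0.096875   0.252375   0.067625]
  [ 0.204750   0.182250   0.222750   0.299250]
det(I−A) = Σ_j (I−A)_1j·C_1j = (0.60)(0.352625) + (-0.05)(0.107250) + (0.00)(0.164125) + (-0.25)(0.204750) = 0.155025
(I − A)⁻¹ = adj(I−A) / det(I−A) ≈
  [   2.2746     0.6572     0.6797     0.8458]
  [   0.6918     2.0077     0.9724     0.4983]
  [   1.0587     0.6249     1.6280     0.4362]
  [   1.3208     1.1756     1.4369     1.9303]
Δx = (I − A)⁻¹ Δd with Δd having +10 in the Rubber component and 0 elsewhere.
So Δx_F = L_FR · (+10), where L_FR = adj(I−A)_FR / det(I−A) = 0.131125 / 0.155025.
Δx_F = 0.131125 × (+10) / 0.155025 = 1.31125 / 0.155025 ≈ 8.46.

Δx_F = 8.46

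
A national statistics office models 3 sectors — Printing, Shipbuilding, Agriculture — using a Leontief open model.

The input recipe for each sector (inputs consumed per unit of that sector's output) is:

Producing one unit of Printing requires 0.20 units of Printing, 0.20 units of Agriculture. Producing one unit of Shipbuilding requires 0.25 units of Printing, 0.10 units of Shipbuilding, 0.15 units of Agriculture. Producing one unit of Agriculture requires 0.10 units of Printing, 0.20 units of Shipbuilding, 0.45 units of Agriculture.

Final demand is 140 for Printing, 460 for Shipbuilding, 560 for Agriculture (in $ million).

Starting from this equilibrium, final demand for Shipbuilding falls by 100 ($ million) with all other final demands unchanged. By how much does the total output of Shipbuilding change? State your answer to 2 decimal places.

Δx_S = -122.09

I − A =
  [   0.80    -0.25    -0.10]
  [   0.00     0.90    -0.20]
  [  -0.20    -0.15     0.55]
Cofactors of I−A, C_ij = (−1)^(i+j)·(minor ij) (rows/columns in the sector order above):
  C_11 = (0.90)(0.55) − (-0.20)(-0.15) = 0.4650
  C_12 = −[(0.00)(0.55) − (-0.20)(-0.20)] = 0.0400
  C_13 = (0.00)(-0.15) − (0.90)(-0.20) = 0.1800
  C_21 = −[(-0.25)(0.55) − (-0.10)(-0.15)] = 0.1525
  C_22 = (0.80)(0.55) − (-0.10)(-0.20) = 0.4200
  C_23 = −[(0.80)(-0.15) − (-0.25)(-0.20)] = 0.1700
  C_31 = (-0.25)(-0.20) − (-0.10)(0.90) = 0.1400
  C_32 = −[(0.80)(-0.20) − (-0.10)(0.00)] = 0.1600
  C_33 = (0.80)(0.90) − (-0.25)(0.00) = 0.7200
det(I−A) = Σ_j (I−A)_1j·C_1j = (0.80)(0.4650) + (-0.25)(0.0400) + (-0.10)(0.1800) = 0.3440
adj(I−A) = Cᵀ =
  [ 0.4650   0.1525   0.1400]
  [ 0.0400   0.4200   0.1600]
  [ 0.1800   0.1700   0.7200]
(I − A)⁻¹ = adj(I−A) / det(I−A) ≈
  [   1.3517     0.4433     0.4070]
  [   0.1163     1.2209     0.4651]
  [   0.5233     0.4942     2.0930]
Δx = (I − A)⁻¹ Δd with Δd having -100 in the Shipbuilding component and 0 elsewhere.
So Δx_S = L_SS · (-100), where L_SS = adj(I−A)_SS / det(I−A) = 0.4200 / 0.3440.
Δx_S = 0.4200 × (-100) / 0.3440 = -42.00 / 0.3440 ≈ -122.09.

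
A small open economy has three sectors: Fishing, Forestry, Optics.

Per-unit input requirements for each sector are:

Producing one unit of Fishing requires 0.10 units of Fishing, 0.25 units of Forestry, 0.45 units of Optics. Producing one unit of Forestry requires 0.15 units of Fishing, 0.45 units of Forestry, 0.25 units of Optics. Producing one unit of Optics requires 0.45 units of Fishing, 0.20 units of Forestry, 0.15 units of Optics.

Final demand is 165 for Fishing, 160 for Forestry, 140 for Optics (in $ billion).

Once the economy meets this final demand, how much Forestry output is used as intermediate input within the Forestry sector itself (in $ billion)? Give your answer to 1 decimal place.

I − A =
  [   0.90    -0.15    -0.45]
  [  -0.25     0.55    -0.20]
  [  -0.45    -0.25     0.85]
Cofactors of I−A, C_ij = (−1)^(i+j)·(minor ij) (rows/columns in the sector order above):
  C_11 = (0.55)(0.85) − (-0.20)(-0.25) = 0.4175
  C_12 = −[(-0.25)(0.85) − (-0.20)(-0.45)] = 0.3025
  C_13 = (-0.25)(-0.25) − (0.55)(-0.45) = 0.3100
  C_21 = −[(-0.15)(0.85) − (-0.45)(-0.25)] = 0.2400
  C_22 = (0.90)(0.85) − (-0.45)(-0.45) = 0.5625
  C_23 = −[(0.90)(-0.25) − (-0.15)(-0.45)] = 0.2925
  C_31 = (-0.15)(-0.20) − (-0.45)(0.55) = 0.2775
  C_32 = −[(0.90)(-0.20) − (-0.45)(-0.25)] = 0.2925
  C_33 = (0.90)(0.55) − (-0.15)(-0.25) = 0.4575
det(I−A) = Σ_j (I−A)_1j·C_1j = (0.90)(0.4175) + (-0.15)(0.3025) + (-0.45)(0.3100) = 0.190875
adj(I−A) = Cᵀ =
  [ 0.4175   0.2400   0.2775]
  [ 0.3025   0.5625   0.2925]
  [ 0.3100   0.2925   0.4575]
(I − A)⁻¹ = adj(I−A) / det(I−A) ≈
  [   2.1873     1.2574     1.4538]
  [   1.5848     2.9470     1.5324]
  [   1.6241     1.5324     2.3969]
First solve x = (I − A)⁻¹ d = adj(I−A)·d / det(I−A); in particular x_2 = (0.3025·165 + 0.5625·160 + 0.2925·140) / 0.190875 = 180.8625 / 0.190875 ≈ 947.544.
Intermediate flow from 2 to 2: z_22 = a_22 · x_2 = 0.45 × 180.8625 / 0.190875 = 81.388125 / 0.190875 ≈ 426.4.

z_22 = 426.4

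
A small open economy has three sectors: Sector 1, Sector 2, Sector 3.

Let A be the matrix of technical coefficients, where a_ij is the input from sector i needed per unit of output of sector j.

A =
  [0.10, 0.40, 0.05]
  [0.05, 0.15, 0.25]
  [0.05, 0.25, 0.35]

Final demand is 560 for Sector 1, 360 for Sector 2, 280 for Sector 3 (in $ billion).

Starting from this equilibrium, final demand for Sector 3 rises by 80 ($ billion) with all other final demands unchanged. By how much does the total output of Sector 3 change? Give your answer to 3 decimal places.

Δx_3 = 141.820

I − A =
  [   0.90    -0.40    -0.05]
  [  -0.05     0.85    -0.25]
  [  -0.05    -0.25     0.65]
Cofactors of I−A, C_ij = (−1)^(i+j)·(minor ij) (rows/columns in the sector order above):
  C_11 = (0.85)(0.65) − (-0.25)(-0.25) = 0.4900
  C_12 = −[(-0.05)(0.65) − (-0.25)(-0.05)] = 0.0450
  C_13 = (-0.05)(-0.25) − (0.85)(-0.05) = 0.0550
  C_21 = −[(-0.40)(0.65) − (-0.05)(-0.25)] = 0.2725
  C_22 = (0.90)(0.65) − (-0.05)(-0.05) = 0.5825
  C_23 = −[(0.90)(-0.25) − (-0.40)(-0.05)] = 0.2450
  C_31 = (-0.40)(-0.25) − (-0.05)(0.85) = 0.1425
  C_32 = −[(0.90)(-0.25) − (-0.05)(-0.05)] = 0.2275
  C_33 = (0.90)(0.85) − (-0.40)(-0.05) = 0.7450
det(I−A) = Σ_j (I−A)_1j·C_1j = (0.90)(0.4900) + (-0.40)(0.0450) + (-0.05)(0.0550) = 0.42025
adj(I−A) = Cᵀ =
  [ 0.4900   0.2725   0.1425]
  [ 0.0450   0.5825   0.2275]
  [ 0.0550   0.2450   0.7450]
(I − A)⁻¹ = adj(I−A) / det(I−A) ≈
  [   1.1660     0.6484     0.3391]
  [   0.1071     1.3861     0.5413]
  [   0.1309     0.5830     1.7728]
Δx = (I − A)⁻¹ Δd with Δd having +80 in the Sector 3 component and 0 elsewhere.
So Δx_3 = L_33 · (+80), where L_33 = adj(I−A)_33 / det(I−A) = 0.7450 / 0.42025.
Δx_3 = 0.7450 × (+80) / 0.42025 = 59.60 / 0.42025 ≈ 141.820.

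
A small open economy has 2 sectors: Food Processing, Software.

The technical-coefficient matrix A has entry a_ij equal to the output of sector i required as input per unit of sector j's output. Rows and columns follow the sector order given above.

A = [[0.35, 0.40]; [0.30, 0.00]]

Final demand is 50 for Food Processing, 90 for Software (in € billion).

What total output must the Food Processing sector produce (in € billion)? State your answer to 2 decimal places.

x_F = 162.26

I − A =
  [   0.65    -0.40]
  [  -0.30     1.00]
det(I−A) = (0.65)(1.00) − (-0.40)(-0.30) = 0.5300
adj(I−A) = [[1.00, 0.40], [0.30, 0.65]]
(I − A)⁻¹ = adj(I−A) / det(I−A) ≈
  [   1.8868     0.7547]
  [   0.5660     1.2264]
x = (I − A)⁻¹ d = adj(I−A)·d / det(I−A), with det(I−A) = 0.5300:
  x_F = (1.00·50 + 0.40·90) / 0.5300 = 86.00 / 0.5300 ≈ 162.26
  x_S = (0.30·50 + 0.65·90) / 0.5300 = 73.50 / 0.5300 ≈ 138.68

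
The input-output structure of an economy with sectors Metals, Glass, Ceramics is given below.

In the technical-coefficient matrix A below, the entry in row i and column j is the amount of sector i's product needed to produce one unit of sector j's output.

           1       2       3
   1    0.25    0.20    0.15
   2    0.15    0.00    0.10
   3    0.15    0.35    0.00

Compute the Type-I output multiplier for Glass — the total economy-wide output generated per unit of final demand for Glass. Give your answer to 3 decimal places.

m_2 = 1.927

I − A =
  [   0.75    -0.20    -0.15]
  [  -0.15     1.00    -0.10]
  [  -0.15    -0.35     1.00]
Cofactors of I−A, C_ij = (−1)^(i+j)·(minor ij) (rows/columns in the sector order above):
  C_11 = (1.00)(1.00) − (-0.10)(-0.35) = 0.9650
  C_12 = −[(-0.15)(1.00) − (-0.10)(-0.15)] = 0.1650
  C_13 = (-0.15)(-0.35) − (1.00)(-0.15) = 0.2025
  C_21 = −[(-0.20)(1.00) − (-0.15)(-0.35)] = 0.2525
  C_22 = (0.75)(1.00) − (-0.15)(-0.15) = 0.7275
  C_23 = −[(0.75)(-0.35) − (-0.20)(-0.15)] = 0.2925
  C_31 = (-0.20)(-0.10) − (-0.15)(1.00) = 0.1700
  C_32 = −[(0.75)(-0.10) − (-0.15)(-0.15)] = 0.0975
  C_33 = (0.75)(1.00) − (-0.20)(-0.15) = 0.7200
det(I−A) = Σ_j (I−A)_1j·C_1j = (0.75)(0.9650) + (-0.20)(0.1650) + (-0.15)(0.2025) = 0.660375
adj(I−A) = Cᵀ =
  [ 0.9650   0.2525   0.1700]
  [ 0.1650   0.7275   0.0975]
  [ 0.2025   0.2925   0.7200]
(I − A)⁻¹ = adj(I−A) / det(I−A) ≈
  [   1.4613     0.3824     0.2574]
  [   0.2499     1.1016     0.1476]
  [   0.3066     0.4429     1.0903]
The output multiplier for sector j is the column-j sum of the Leontief inverse (I − A)⁻¹ = adj(I−A) / det(I−A).
Column 2 of adj(I−A): (0.2525, 0.7275, 0.2925); det(I−A) = 0.660375.
m_2 = (0.2525 + 0.7275 + 0.2925) / 0.660375 = 1.2725 / 0.660375 ≈ 1.927.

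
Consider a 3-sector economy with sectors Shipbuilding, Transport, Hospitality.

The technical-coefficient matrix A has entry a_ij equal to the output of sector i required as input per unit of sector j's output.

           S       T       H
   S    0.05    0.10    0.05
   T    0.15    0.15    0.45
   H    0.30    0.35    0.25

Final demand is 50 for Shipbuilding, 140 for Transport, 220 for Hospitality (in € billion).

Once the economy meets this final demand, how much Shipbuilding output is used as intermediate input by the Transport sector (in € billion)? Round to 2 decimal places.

I − A =
  [   0.95    -0.10    -0.05]
  [  -0.15     0.85    -0.45]
  [  -0.30    -0.35     0.75]
Cofactors of I−A, C_ij = (−1)^(i+j)·(minor ij) (rows/columns in the sector order above):
  C_11 = (0.85)(0.75) − (-0.45)(-0.35) = 0.4800
  C_12 = −[(-0.15)(0.75) − (-0.45)(-0.30)] = 0.2475
  C_13 = (-0.15)(-0.35) − (0.85)(-0.30) = 0.3075
  C_21 = −[(-0.10)(0.75) − (-0.05)(-0.35)] = 0.0925
  C_22 = (0.95)(0.75) − (-0.05)(-0.30) = 0.6975
  C_23 = −[(0.95)(-0.35) − (-0.10)(-0.30)] = 0.3625
  C_31 = (-0.10)(-0.45) − (-0.05)(0.85) = 0.0875
  C_32 = −[(0.95)(-0.45) − (-0.05)(-0.15)] = 0.4350
  C_33 = (0.95)(0.85) − (-0.10)(-0.15) = 0.7925
det(I−A) = Σ_j (I−A)_1j·C_1j = (0.95)(0.4800) + (-0.10)(0.2475) + (-0.05)(0.3075) = 0.415875
adj(I−A) = Cᵀ =
  [ 0.4800   0.0925   0.0875]
  [ 0.2475   0.6975   0.4350]
  [ 0.3075   0.3625   0.7925]
(I − A)⁻¹ = adj(I−A) / det(I−A) ≈
  [   1.1542     0.2224     0.2104]
  [   0.5951     1.6772     1.0460]
  [   0.7394     0.8717     1.9056]
First solve x = (I − A)⁻¹ d = adj(I−A)·d / det(I−A); in particular x_T = (0.2475·50 + 0.6975·140 + 0.4350·220) / 0.415875 = 205.725 / 0.415875 ≈ 494.6799.
Intermediate flow from S to T: z_ST = a_ST · x_T = 0.10 × 205.725 / 0.415875 = 20.5725 / 0.415875 ≈ 49.47.

z_ST = 49.47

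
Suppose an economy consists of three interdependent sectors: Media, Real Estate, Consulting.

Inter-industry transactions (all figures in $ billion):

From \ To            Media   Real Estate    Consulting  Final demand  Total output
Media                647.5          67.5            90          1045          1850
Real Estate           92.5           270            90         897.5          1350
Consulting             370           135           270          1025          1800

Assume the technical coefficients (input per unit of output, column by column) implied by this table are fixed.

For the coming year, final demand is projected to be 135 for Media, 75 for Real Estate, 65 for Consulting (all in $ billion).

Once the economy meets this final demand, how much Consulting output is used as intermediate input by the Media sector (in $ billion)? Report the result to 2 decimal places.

Technical coefficients a_ij = z_ij / X_j:
  a_11 = 647.5/1850 = 0.35, a_21 = 92.5/1850 = 0.05, a_31 = 370/1850 = 0.20
  a_12 = 67.5/1350 = 0.05, a_22 = 270/1350 = 0.20, a_32 = 135/1350 = 0.10
  a_13 = 90/1800 = 0.05, a_23 = 90/1800 = 0.05, a_33 = 270/1800 = 0.15
I − A =
  [   0.65    -0.05    -0.05]
  [  -0.05     0.80    -0.05]
  [  -0.20    -0.10     0.85]
Cofactors of I−A, C_ij = (−1)^(i+j)·(minor ij) (rows/columns in the sector order above):
  C_11 = (0.80)(0.85) − (-0.05)(-0.10) = 0.6750
  C_12 = −[(-0.05)(0.85) − (-0.05)(-0.20)] = 0.0525
  C_13 = (-0.05)(-0.10) − (0.80)(-0.20) = 0.1650
  C_21 = −[(-0.05)(0.85) − (-0.05)(-0.10)] = 0.0475
  C_22 = (0.65)(0.85) − (-0.05)(-0.20) = 0.5425
  C_23 = −[(0.65)(-0.10) − (-0.05)(-0.20)] = 0.0750
  C_31 = (-0.05)(-0.05) − (-0.05)(0.80) = 0.0425
  C_32 = −[(0.65)(-0.05) − (-0.05)(-0.05)] = 0.0350
  C_33 = (0.65)(0.80) − (-0.05)(-0.05) = 0.5175
det(I−A) = Σ_j (I−A)_1j·C_1j = (0.65)(0.6750) + (-0.05)(0.0525) + (-0.05)(0.1650) = 0.427875
adj(I−A) = Cᵀ =
  [ 0.6750   0.0475   0.0425]
  [ 0.0525   0.5425   0.0350]
  [ 0.1650   0.0750   0.5175]
(I − A)⁻¹ = adj(I−A) / det(I−A) ≈
  [   1.5776     0.1110     0.0993]
  [   0.1227     1.2679     0.0818]
  [   0.3856     0.1753     1.2095]
First solve x = (I − A)⁻¹ d = adj(I−A)·d / det(I−A); in particular x_1 = (0.6750·135 + 0.0475·75 + 0.0425·65) / 0.427875 = 97.45 / 0.427875 ≈ 227.7534.
Intermediate flow from 3 to 1: z_31 = a_31 · x_1 = 0.20 × 97.45 / 0.427875 = 19.49 / 0.427875 ≈ 45.55.

z_31 = 45.55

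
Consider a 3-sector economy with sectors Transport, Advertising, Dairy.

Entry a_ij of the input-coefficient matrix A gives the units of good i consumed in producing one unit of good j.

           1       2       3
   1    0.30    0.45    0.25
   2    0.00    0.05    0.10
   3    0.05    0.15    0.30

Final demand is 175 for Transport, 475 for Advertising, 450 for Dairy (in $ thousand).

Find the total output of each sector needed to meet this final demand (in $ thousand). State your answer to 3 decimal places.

I − A =
  [   0.70    -0.45    -0.25]
  [   0.00     0.95    -0.10]
  [  -0.05    -0.15     0.70]
Cofactors of I−A, C_ij = (−1)^(i+j)·(minor ij) (rows/columns in the sector order above):
  C_11 = (0.95)(0.70) − (-0.10)(-0.15) = 0.6500
  C_12 = −[(0.00)(0.70) − (-0.10)(-0.05)] = 0.0050
  C_13 = (0.00)(-0.15) − (0.95)(-0.05) = 0.0475
  C_21 = −[(-0.45)(0.70) − (-0.25)(-0.15)] = 0.3525
  C_22 = (0.70)(0.70) − (-0.25)(-0.05) = 0.4775
  C_23 = −[(0.70)(-0.15) − (-0.45)(-0.05)] = 0.1275
  C_31 = (-0.45)(-0.10) − (-0.25)(0.95) = 0.2825
  C_32 = −[(0.70)(-0.10) − (-0.25)(0.00)] = 0.0700
  C_33 = (0.70)(0.95) − (-0.45)(0.00) = 0.6650
det(I−A) = Σ_j (I−A)_1j·C_1j = (0.70)(0.6500) + (-0.45)(0.0050) + (-0.25)(0.0475) = 0.440875
adj(I−A) = Cᵀ =
  [ 0.6500   0.3525   0.2825]
  [ 0.0050   0.4775   0.0700]
  [ 0.0475   0.1275   0.6650]
(I − A)⁻¹ = adj(I−A) / det(I−A) ≈
  [   1.4743     0.7995     0.6408]
  [   0.0113     1.0831     0.1588]
  [   0.1077     0.2892     1.5084]
x = (I − A)⁻¹ d = adj(I−A)·d / det(I−A), with det(I−A) = 0.440875:
  x_1 = (0.6500·175 + 0.3525·475 + 0.2825·450) / 0.440875 = 408.3125 / 0.440875 ≈ 926.141
  x_2 = (0.0050·175 + 0.4775·475 + 0.0700·450) / 0.440875 = 259.1875 / 0.440875 ≈ 587.893
  x_3 = (0.0475·175 + 0.1275·475 + 0.6650·450) / 0.440875 = 368.125 / 0.440875 ≈ 834.987

x_1 = 926.141, x_2 = 587.893, x_3 = 834.987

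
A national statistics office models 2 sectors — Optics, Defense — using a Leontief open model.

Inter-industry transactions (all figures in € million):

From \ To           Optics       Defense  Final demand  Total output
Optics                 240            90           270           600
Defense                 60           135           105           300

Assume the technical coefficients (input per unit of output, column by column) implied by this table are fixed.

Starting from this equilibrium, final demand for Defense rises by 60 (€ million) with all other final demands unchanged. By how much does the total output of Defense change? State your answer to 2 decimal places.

Δx_2 = 120.00

Technical coefficients a_ij = z_ij / X_j:
  a_11 = 240/600 = 0.40, a_21 = 60/600 = 0.10
  a_12 = 90/300 = 0.30, a_22 = 135/300 = 0.45
I − A =
  [   0.60    -0.30]
  [  -0.10     0.55]
det(I−A) = (0.60)(0.55) − (-0.30)(-0.10) = 0.3000
adj(I−A) = [[0.55, 0.30], [0.10, 0.60]]
(I − A)⁻¹ = adj(I−A) / det(I−A) ≈
  [   1.8333     1.0000]
  [   0.3333     2.0000]
Δx = (I − A)⁻¹ Δd with Δd having +60 in the Defense component and 0 elsewhere.
So Δx_2 = L_22 · (+60), where L_22 = adj(I−A)_22 / det(I−A) = 0.60 / 0.3000.
Δx_2 = 0.60 × (+60) / 0.3000 = 36.00 / 0.3000 = 120.00.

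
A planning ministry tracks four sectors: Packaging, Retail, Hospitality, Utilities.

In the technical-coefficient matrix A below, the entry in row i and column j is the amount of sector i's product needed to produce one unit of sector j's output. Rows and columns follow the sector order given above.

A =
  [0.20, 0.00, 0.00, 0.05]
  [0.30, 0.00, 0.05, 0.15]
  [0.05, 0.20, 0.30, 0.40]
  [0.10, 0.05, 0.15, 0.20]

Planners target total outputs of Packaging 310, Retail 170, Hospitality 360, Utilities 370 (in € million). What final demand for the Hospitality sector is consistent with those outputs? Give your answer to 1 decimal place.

d_3 = 54.5

I − A =
  [   0.80     0.00     0.00    -0.05]
  [  -0.30     1.00    -0.05    -0.15]
  [  -0.05    -0.20     0.70    -0.40]
  [  -0.10    -0.05    -0.15     0.80]
d = (I − A) x:
  d_1 = (+0.80)·310 + (+0.00)·170 + (+0.00)·360 + (-0.05)·370 = 229.5
  d_2 = (-0.30)·310 + (+1.00)·170 + (-0.05)·360 + (-0.15)·370 = 3.5
  d_3 = (-0.05)·310 + (-0.20)·170 + (+0.70)·360 + (-0.40)·370 = 54.5
  d_4 = (-0.10)·310 + (-0.05)·170 + (-0.15)·360 + (+0.80)·370 = 202.5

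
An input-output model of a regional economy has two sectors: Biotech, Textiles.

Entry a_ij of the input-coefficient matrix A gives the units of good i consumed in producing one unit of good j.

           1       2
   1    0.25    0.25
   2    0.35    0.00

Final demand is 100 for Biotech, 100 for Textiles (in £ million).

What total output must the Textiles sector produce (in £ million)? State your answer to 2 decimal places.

x_2 = 166.04

I − A =
  [   0.75    -0.25]
  [  -0.35     1.00]
det(I−A) = (0.75)(1.00) − (-0.25)(-0.35) = 0.6625
adj(I−A) = [[1.00, 0.25], [0.35, 0.75]]
(I − A)⁻¹ = adj(I−A) / det(I−A) ≈
  [   1.5094     0.3774]
  [   0.5283     1.1321]
x = (I − A)⁻¹ d = adj(I−A)·d / det(I−A), with det(I−A) = 0.6625:
  x_1 = (1.00·100 + 0.25·100) / 0.6625 = 125.00 / 0.6625 ≈ 188.68
  x_2 = (0.35·100 + 0.75·100) / 0.6625 = 110.00 / 0.6625 ≈ 166.04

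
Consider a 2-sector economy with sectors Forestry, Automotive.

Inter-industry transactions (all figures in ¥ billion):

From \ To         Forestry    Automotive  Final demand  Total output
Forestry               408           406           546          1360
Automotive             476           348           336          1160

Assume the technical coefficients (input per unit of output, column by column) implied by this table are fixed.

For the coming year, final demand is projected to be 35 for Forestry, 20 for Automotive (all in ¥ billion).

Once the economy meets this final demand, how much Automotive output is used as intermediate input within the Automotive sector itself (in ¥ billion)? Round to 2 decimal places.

z_22 = 21.43

Technical coefficients a_ij = z_ij / X_j:
  a_11 = 408/1360 = 0.30, a_21 = 476/1360 = 0.35
  a_12 = 406/1160 = 0.35, a_22 = 348/1160 = 0.30
I − A =
  [   0.70    -0.35]
  [  -0.35     0.70]
det(I−A) = (0.70)(0.70) − (-0.35)(-0.35) = 0.3675
adj(I−A) = [[0.70, 0.35], [0.35, 0.70]]
(I − A)⁻¹ = adj(I−A) / det(I−A) ≈
  [   1.9048     0.9524]
  [   0.9524     1.9048]
First solve x = (I − A)⁻¹ d = adj(I−A)·d / det(I−A); in particular x_2 = (0.35·35 + 0.70·20) / 0.3675 = 26.25 / 0.3675 ≈ 71.4286.
Intermediate flow from 2 to 2: z_22 = a_22 · x_2 = 0.30 × 26.25 / 0.3675 = 7.875 / 0.3675 ≈ 21.43.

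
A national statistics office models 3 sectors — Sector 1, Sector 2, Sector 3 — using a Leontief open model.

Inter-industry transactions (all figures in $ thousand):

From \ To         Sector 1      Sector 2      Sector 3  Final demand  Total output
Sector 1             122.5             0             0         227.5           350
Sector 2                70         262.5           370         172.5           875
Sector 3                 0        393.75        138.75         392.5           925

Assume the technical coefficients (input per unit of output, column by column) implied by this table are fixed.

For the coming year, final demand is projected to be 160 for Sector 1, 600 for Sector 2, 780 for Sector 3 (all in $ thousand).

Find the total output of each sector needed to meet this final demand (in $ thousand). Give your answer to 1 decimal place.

Technical coefficients a_ij = z_ij / X_j:
  a_11 = 122.5/350 = 0.35, a_21 = 70/350 = 0.20, a_31 = 0/350 = 0.00
  a_12 = 0/875 = 0.00, a_22 = 262.5/875 = 0.30, a_32 = 393.75/875 = 0.45
  a_13 = 0/925 = 0.00, a_23 = 370/925 = 0.40, a_33 = 138.75/925 = 0.15
I − A =
  [   0.65     0.00     0.00]
  [  -0.20     0.70    -0.40]
  [   0.00    -0.45     0.85]
Cofactors of I−A, C_ij = (−1)^(i+j)·(minor ij) (rows/columns in the sector order above):
  C_11 = (0.70)(0.85) − (-0.40)(-0.45) = 0.4150
  C_12 = −[(-0.20)(0.85) − (-0.40)(0.00)] = 0.1700
  C_13 = (-0.20)(-0.45) − (0.70)(0.00) = 0.0900
  C_21 = −[(0.00)(0.85) − (0.00)(-0.45)] = 0.0000
  C_22 = (0.65)(0.85) − (0.00)(0.00) = 0.5525
  C_23 = −[(0.65)(-0.45) − (0.00)(0.00)] = 0.2925
  C_31 = (0.00)(-0.40) − (0.00)(0.70) = 0.0000
  C_32 = −[(0.65)(-0.40) − (0.00)(-0.20)] = 0.2600
  C_33 = (0.65)(0.70) − (0.00)(-0.20) = 0.4550
det(I−A) = Σ_j (I−A)_1j·C_1j = (0.65)(0.4150) + (0.00)(0.1700) + (0.00)(0.0900) = 0.26975
adj(I−A) = Cᵀ =
  [ 0.4150   0.0000   0.0000]
  [ 0.1700   0.5525   0.2600]
  [ 0.0900   0.2925   0.4550]
(I − A)⁻¹ = adj(I−A) / det(I−A) ≈
  [   1.5385     0.0000     0.0000]
  [   0.6302     2.0482     0.9639]
  [   0.3336     1.0843     1.6867]
x = (I − A)⁻¹ d = adj(I−A)·d / det(I−A), with det(I−A) = 0.26975:
  x_1 = (0.4150·160 + 0.0000·600 + 0.0000·780) / 0.26975 = 66.40 / 0.26975 ≈ 246.2
  x_2 = (0.1700·160 + 0.5525·600 + 0.2600·780) / 0.26975 = 561.50 / 0.26975 ≈ 2081.6
  x_3 = (0.0900·160 + 0.2925·600 + 0.4550·780) / 0.26975 = 544.80 / 0.26975 ≈ 2019.6

x_1 = 246.2, x_2 = 2081.6, x_3 = 2019.6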